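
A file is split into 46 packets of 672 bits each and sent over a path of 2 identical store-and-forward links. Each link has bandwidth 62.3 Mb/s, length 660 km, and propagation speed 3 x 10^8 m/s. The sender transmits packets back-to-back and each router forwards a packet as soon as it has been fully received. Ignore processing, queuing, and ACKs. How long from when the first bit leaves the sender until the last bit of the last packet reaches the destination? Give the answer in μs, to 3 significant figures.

4910 μs

Per-hop transmission t_tx = L/R = 672/62300000 = 10.7865 μs.
Per-hop propagation t_prop = 660000/300000000 = 2200 μs.
Pipeline fill: first packet needs 2·t_tx to clear all hops; remaining 45 packets each add one t_tx.
Total = (2+46-1)·t_tx + 2·t_prop = 47·10.7865 + 2·2200 = 4910 μs.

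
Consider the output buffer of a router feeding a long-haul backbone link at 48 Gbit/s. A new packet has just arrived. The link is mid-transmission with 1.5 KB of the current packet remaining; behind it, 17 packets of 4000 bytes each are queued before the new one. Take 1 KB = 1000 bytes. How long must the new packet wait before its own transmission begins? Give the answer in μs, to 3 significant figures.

Each queued packet: L/R = 32000/48000000000 = 0.666667 μs.
17 queued → 11.3333 μs.
Plus remaining 12000 bits of current packet: 0.25 μs.
Queuing delay = 11.6 μs.

11.6 μs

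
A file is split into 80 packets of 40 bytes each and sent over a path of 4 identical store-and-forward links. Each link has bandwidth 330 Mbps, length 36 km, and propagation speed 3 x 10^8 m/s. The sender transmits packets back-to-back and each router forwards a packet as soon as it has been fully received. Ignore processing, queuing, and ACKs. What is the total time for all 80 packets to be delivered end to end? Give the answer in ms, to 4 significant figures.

0.5605 ms

Per-hop transmission t_tx = L/R = 320/330000000 = 0.000969697 ms.
Per-hop propagation t_prop = 36000/300000000 = 0.12 ms.
Pipeline fill: first packet needs 4·t_tx to clear all hops; remaining 79 packets each add one t_tx.
Total = (4+80-1)·t_tx + 4·t_prop = 83·0.000969697 + 4·0.12 = 0.5605 ms.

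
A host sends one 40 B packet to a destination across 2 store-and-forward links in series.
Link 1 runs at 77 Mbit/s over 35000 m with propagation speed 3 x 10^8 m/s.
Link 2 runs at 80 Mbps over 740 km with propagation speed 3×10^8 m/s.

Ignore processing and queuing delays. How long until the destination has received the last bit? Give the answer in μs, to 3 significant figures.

L = 40 × 8 = 320 bits.
Transmission delays (L/R per hop): 4.15584, 4 μs; sum = 8.15584 μs.
Propagation delays (d/s per hop): 116.667, 2466.67 μs; sum = 2583.33 μs.
End-to-end = 2590 μs.

2590 μs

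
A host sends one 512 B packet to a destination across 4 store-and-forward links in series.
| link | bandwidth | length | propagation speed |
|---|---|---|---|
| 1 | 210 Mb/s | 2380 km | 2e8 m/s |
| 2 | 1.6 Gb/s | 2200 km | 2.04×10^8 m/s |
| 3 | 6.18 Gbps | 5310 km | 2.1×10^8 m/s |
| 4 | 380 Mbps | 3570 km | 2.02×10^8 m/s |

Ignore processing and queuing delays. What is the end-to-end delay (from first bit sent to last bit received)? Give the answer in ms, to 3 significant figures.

L = 512 × 8 = 4096 bits.
Transmission delays (L/R per hop): 0.0195048, 0.00256, 0.000662783, 0.0107789 ms; sum = 0.0335065 ms.
Propagation delays (d/s per hop): 11.9, 10.7843, 25.2857, 17.6733 ms; sum = 65.6433 ms.
End-to-end = 65.7 ms.

65.7 ms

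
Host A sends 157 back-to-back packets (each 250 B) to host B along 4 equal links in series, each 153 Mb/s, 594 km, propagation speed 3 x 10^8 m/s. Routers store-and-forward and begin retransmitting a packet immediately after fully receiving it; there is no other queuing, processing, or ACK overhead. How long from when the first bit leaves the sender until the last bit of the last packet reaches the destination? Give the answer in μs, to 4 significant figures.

Per-hop transmission t_tx = L/R = 2000/153000000 = 13.0719 μs.
Per-hop propagation t_prop = 594000/300000000 = 1980 μs.
Pipeline fill: first packet needs 4·t_tx to clear all hops; remaining 156 packets each add one t_tx.
Total = (4+157-1)·t_tx + 4·t_prop = 160·13.0719 + 4·1980 = 10010 μs.

10010 μs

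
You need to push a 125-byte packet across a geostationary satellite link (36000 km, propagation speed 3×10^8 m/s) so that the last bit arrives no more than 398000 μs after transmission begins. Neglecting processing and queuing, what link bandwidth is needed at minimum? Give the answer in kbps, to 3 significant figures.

3.60 kbps

L = 1000 bits.
Propagation delay = 36000000 / 300000000 = 120000 μs.
Transmission budget = 398000 − 120000 = 278000 μs.
R ≥ L / t_tx = 1000 bits / 0.278 s = 3.60 kbps.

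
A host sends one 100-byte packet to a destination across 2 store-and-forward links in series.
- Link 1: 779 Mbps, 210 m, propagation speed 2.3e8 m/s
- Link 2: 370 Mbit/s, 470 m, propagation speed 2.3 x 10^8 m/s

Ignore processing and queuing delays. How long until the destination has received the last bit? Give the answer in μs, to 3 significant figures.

L = 100 × 8 = 800 bits.
Transmission delays (L/R per hop): 1.02696, 2.16216 μs; sum = 3.18912 μs.
Propagation delays (d/s per hop): 0.913043, 2.04348 μs; sum = 2.95652 μs.
End-to-end = 6.15 μs.

6.15 μs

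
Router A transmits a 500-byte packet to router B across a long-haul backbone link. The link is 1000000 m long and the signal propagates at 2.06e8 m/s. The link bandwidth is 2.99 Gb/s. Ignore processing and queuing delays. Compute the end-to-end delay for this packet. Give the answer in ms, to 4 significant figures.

L = 500 × 8 = 4000 bits.
Transmission delay = L/R = 4000 / 2990000000 = 0.00133779 ms.
Propagation delay = d/s = 1000000 m / 206000000 m/s = 4.85437 ms.
Total = 4.856 ms.

4.856 ms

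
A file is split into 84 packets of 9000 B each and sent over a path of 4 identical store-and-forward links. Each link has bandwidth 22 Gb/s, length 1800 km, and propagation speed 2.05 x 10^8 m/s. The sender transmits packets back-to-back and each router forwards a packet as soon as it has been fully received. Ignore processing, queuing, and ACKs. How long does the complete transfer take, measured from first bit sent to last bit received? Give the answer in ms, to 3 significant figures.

35.4 ms

Per-hop transmission t_tx = L/R = 72000/22000000000 = 0.00327273 ms.
Per-hop propagation t_prop = 1800000/2.05e+08 = 8.78049 ms.
Pipeline fill: first packet needs 4·t_tx to clear all hops; remaining 83 packets each add one t_tx.
Total = (4+84-1)·t_tx + 4·t_prop = 87·0.00327273 + 4·8.78049 = 35.4 ms.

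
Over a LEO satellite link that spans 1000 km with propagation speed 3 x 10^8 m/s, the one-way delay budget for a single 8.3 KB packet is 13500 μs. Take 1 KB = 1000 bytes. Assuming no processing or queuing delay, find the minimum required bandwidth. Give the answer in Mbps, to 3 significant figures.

L = 66400 bits.
Propagation delay = 1000000 / 300000000 = 3333.33 μs.
Transmission budget = 13500 − 3333.33 = 10166.7 μs.
R ≥ L / t_tx = 66400 bits / 0.0101667 s = 6.53 Mbps.

6.53 Mbps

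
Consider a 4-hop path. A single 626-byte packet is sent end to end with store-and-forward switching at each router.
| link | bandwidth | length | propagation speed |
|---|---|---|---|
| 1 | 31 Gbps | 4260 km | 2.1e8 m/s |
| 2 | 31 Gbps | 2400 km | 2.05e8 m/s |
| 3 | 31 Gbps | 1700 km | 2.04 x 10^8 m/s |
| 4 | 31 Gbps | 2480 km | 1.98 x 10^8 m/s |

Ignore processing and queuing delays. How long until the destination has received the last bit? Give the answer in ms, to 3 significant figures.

L = 626 × 8 = 5008 bits.
Transmission delay per hop = L/R = 5008/31000000000 = 0.000161548 ms; 4 hops → 0.000646194 ms.
Propagation delays (d/s per hop): 20.2857, 11.7073, 8.33333, 12.5253 ms; sum = 52.8516 ms.
End-to-end = 52.9 ms.

52.9 ms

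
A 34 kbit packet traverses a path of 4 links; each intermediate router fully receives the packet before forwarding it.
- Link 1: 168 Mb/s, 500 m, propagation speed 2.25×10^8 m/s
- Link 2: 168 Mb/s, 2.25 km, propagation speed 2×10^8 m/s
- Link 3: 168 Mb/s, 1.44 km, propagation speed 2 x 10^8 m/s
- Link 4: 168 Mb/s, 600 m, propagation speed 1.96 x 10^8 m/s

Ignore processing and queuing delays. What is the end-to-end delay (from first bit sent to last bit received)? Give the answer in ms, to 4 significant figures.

0.8333 ms

L = 34000 bits.
Transmission delay per hop = L/R = 34000/168000000 = 0.202381 ms; 4 hops → 0.809524 ms.
Propagation delays (d/s per hop): 0.00222222, 0.01125, 0.0072, 0.00306122 ms; sum = 0.0237334 ms.
End-to-end = 0.8333 ms.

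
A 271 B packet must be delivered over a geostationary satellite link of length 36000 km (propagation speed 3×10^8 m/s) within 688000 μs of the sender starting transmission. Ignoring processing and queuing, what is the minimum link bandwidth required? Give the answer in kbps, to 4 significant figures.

3.817 kbps

L = 2168 bits.
Propagation delay = 36000000 / 300000000 = 120000 μs.
Transmission budget = 688000 − 120000 = 568000 μs.
R ≥ L / t_tx = 2168 bits / 0.568 s = 3.817 kbps.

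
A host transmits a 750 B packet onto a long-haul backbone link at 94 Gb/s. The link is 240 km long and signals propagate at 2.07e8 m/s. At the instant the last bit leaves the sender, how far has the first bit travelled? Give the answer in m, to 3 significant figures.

t_tx = L/R = 6000/94000000000 = 6.38298e-08 s.
Distance = s × t_tx = 2.07e+08 × 6.38298e-08 = 13.2 m.

13.2 m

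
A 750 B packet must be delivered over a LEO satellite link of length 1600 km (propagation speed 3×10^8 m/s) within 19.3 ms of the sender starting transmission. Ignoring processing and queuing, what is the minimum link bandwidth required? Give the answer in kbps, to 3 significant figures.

430 kbps

L = 6000 bits.
Propagation delay = 1600000 / 300000000 = 5.33333 ms.
Transmission budget = 19.3 − 5.33333 = 13.9667 ms.
R ≥ L / t_tx = 6000 bits / 0.0139667 s = 430 kbps.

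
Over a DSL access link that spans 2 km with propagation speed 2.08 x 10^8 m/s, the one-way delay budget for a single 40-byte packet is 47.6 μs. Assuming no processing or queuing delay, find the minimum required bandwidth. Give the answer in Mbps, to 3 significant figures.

L = 320 bits.
Propagation delay = 2000 / 208000000 = 9.61538 μs.
Transmission budget = 47.6 − 9.61538 = 37.9846 μs.
R ≥ L / t_tx = 320 bits / 3.79846e-05 s = 8.42 Mbps.

8.42 Mbps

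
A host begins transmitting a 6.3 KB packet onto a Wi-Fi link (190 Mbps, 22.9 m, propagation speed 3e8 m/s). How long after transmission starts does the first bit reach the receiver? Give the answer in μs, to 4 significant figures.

First bit experiences only propagation delay: d/s = 22.9/300000000 = 0.07633 μs.

0.07633 μs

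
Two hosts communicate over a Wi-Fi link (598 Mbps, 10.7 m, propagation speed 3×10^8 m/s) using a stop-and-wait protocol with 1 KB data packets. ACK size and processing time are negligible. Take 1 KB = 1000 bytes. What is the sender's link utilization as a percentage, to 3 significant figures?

t_tx = L/R = 8000/598000000 = 1.33779e-05 s.
t_prop = 10.7/300000000 = 3.56667e-08 s; RTT = 7.13333e-08 s.
Cycle = t_tx + RTT = 1.34493e-05 s.
Utilization = t_tx / cycle = 1.33779e-05/1.34493e-05 = 99.5 %.

99.5 %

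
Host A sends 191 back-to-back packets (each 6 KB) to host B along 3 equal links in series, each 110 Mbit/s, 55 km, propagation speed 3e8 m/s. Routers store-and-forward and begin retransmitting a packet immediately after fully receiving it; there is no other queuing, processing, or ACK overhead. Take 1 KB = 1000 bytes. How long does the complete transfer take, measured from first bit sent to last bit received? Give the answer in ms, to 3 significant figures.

Per-hop transmission t_tx = L/R = 48000/110000000 = 0.436364 ms.
Per-hop propagation t_prop = 55000/300000000 = 0.183333 ms.
Pipeline fill: first packet needs 3·t_tx to clear all hops; remaining 190 packets each add one t_tx.
Total = (3+191-1)·t_tx + 3·t_prop = 193·0.436364 + 3·0.183333 = 84.8 ms.

84.8 ms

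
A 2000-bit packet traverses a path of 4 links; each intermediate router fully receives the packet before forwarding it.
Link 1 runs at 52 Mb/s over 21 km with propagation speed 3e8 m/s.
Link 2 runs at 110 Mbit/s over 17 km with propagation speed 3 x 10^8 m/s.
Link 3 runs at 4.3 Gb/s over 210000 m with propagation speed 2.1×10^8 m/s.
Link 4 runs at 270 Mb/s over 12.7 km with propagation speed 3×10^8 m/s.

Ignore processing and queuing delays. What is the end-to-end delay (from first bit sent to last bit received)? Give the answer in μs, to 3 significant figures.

Transmission delays (L/R per hop): 38.4615, 18.1818, 0.465116, 7.40741 μs; sum = 64.5159 μs.
Propagation delays (d/s per hop): 70, 56.6667, 1000, 42.3333 μs; sum = 1169 μs.
End-to-end = 1230 μs.

1230 μs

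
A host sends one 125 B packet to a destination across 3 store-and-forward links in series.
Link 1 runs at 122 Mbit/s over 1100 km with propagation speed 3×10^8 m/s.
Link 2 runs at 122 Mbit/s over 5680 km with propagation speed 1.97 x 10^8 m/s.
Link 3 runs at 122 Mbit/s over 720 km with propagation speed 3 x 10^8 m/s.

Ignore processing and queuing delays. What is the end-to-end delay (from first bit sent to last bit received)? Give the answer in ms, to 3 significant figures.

L = 125 × 8 = 1000 bits.
Transmission delay per hop = L/R = 1000/122000000 = 0.00819672 ms; 3 hops → 0.0245902 ms.
Propagation delays (d/s per hop): 3.66667, 28.8325, 2.4 ms; sum = 34.8992 ms.
End-to-end = 34.9 ms.

34.9 ms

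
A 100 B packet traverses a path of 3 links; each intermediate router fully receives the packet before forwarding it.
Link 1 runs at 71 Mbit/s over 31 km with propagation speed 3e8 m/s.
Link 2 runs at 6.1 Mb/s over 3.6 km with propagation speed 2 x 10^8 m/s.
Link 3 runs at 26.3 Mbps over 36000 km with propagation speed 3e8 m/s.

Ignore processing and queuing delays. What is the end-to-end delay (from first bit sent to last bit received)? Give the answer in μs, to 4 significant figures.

120300 μs

L = 100 × 8 = 800 bits.
Transmission delays (L/R per hop): 11.2676, 131.148, 30.4183 μs; sum = 172.833 μs.
Propagation delays (d/s per hop): 103.333, 18, 120000 μs; sum = 120121 μs.
End-to-end = 120300 μs.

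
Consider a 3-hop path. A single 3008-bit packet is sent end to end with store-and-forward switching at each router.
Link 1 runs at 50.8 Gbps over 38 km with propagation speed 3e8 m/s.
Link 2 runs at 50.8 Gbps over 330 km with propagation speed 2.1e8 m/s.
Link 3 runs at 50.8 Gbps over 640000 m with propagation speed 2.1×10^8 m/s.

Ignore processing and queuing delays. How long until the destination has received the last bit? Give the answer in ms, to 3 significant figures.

Transmission delay per hop = L/R = 3008/50800000000 = 5.92126e-05 ms; 3 hops → 0.000177638 ms.
Propagation delays (d/s per hop): 0.126667, 1.57143, 3.04762 ms; sum = 4.74571 ms.
End-to-end = 4.75 ms.

4.75 ms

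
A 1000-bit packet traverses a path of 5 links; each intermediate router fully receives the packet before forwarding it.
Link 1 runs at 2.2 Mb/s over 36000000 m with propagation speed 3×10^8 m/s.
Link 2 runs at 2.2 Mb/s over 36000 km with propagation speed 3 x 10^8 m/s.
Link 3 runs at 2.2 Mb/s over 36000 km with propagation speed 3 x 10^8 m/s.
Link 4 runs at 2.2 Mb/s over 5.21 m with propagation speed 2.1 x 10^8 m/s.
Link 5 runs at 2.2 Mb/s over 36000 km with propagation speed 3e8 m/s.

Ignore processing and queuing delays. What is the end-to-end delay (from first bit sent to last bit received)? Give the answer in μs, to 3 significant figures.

Transmission delay per hop = L/R = 1000/2200000 = 454.545 μs; 5 hops → 2272.73 μs.
Propagation delays (d/s per hop): 120000, 120000, 120000, 0.0248095, 120000 μs; sum = 480000 μs.
End-to-end = 482000 μs.

482000 μs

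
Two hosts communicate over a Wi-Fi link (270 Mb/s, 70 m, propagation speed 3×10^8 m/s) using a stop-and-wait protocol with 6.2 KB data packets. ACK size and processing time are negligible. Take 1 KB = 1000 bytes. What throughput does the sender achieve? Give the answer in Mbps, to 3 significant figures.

269 Mbps

t_tx = L/R = 49600/270000000 = 0.000183704 s.
t_prop = 70/300000000 = 2.33333e-07 s; RTT = 4.66667e-07 s.
Cycle = t_tx + RTT = 0.00018417 s.
Throughput = L / cycle = 49600 / 0.00018417 = 269 Mbps.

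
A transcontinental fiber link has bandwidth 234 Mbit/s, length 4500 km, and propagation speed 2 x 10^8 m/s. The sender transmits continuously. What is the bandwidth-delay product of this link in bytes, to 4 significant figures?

658100 bytes

Propagation delay = 4500000 / 200000000 = 0.0225 s.
BDP = R × t_prop = 234000000 × 0.0225 = 5265000 bits.
In bytes: 5265000/8 = 658100 bytes.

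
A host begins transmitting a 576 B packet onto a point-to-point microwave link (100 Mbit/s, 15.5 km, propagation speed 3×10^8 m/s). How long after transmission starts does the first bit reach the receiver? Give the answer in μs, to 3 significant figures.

51.7 μs

First bit experiences only propagation delay: d/s = 15500/300000000 = 51.7 μs.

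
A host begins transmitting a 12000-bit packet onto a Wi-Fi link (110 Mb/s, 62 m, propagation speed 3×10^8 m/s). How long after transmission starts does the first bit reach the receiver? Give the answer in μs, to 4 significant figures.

0.2067 μs

First bit experiences only propagation delay: d/s = 62/300000000 = 0.2067 μs.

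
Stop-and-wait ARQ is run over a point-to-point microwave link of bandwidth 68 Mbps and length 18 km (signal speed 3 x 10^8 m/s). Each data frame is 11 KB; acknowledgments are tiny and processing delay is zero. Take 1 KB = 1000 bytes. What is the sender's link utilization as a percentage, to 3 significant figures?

91.5 %

t_tx = L/R = 88000/68000000 = 0.00129412 s.
t_prop = 18000/300000000 = 6e-05 s; RTT = 0.00012 s.
Cycle = t_tx + RTT = 0.00141412 s.
Utilization = t_tx / cycle = 0.00129412/0.00141412 = 91.5 %.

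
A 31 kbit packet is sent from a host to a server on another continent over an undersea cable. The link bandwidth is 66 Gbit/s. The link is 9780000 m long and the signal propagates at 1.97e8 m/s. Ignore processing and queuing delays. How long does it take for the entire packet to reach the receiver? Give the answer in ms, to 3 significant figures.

49.6 ms

L = 31000 bits.
Transmission delay = L/R = 31000 / 66000000000 = 0.000469697 ms.
Propagation delay = d/s = 9780000 m / 197000000 m/s = 49.6447 ms.
Total = 49.6 ms.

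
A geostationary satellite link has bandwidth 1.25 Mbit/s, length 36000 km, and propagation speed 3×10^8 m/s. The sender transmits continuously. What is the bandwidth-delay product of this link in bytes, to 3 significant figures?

18800 bytes

Propagation delay = 36000000 / 300000000 = 0.12 s.
BDP = R × t_prop = 1250000 × 0.12 = 150000 bits.
In bytes: 150000/8 = 18800 bytes.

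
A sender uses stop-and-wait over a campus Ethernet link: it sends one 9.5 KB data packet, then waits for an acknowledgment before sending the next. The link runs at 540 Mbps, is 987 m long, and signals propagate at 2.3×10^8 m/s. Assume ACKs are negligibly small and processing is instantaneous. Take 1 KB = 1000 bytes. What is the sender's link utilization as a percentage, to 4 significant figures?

94.25 %

t_tx = L/R = 76000/540000000 = 0.000140741 s.
t_prop = 987/2.3e+08 = 4.2913e-06 s; RTT = 8.58261e-06 s.
Cycle = t_tx + RTT = 0.000149323 s.
Utilization = t_tx / cycle = 0.000140741/0.000149323 = 94.25 %.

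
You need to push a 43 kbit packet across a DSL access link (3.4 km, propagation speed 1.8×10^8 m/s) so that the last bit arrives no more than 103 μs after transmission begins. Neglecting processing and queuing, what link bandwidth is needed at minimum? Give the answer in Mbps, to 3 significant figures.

Propagation delay = 3400 / 180000000 = 18.8889 μs.
Transmission budget = 103 − 18.8889 = 84.1111 μs.
R ≥ L / t_tx = 43000 bits / 8.41111e-05 s = 511 Mbps.

511 Mbps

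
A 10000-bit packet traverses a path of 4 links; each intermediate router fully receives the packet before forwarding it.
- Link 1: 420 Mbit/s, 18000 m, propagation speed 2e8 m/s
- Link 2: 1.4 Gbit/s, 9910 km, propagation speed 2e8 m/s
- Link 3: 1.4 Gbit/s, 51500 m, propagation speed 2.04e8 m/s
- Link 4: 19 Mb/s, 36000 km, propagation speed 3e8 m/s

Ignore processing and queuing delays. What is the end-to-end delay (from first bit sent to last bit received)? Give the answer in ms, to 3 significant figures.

170 ms

Transmission delays (L/R per hop): 0.0238095, 0.00714286, 0.00714286, 0.526316 ms; sum = 0.564411 ms.
Propagation delays (d/s per hop): 0.09, 49.55, 0.252451, 120 ms; sum = 169.892 ms.
End-to-end = 170 ms.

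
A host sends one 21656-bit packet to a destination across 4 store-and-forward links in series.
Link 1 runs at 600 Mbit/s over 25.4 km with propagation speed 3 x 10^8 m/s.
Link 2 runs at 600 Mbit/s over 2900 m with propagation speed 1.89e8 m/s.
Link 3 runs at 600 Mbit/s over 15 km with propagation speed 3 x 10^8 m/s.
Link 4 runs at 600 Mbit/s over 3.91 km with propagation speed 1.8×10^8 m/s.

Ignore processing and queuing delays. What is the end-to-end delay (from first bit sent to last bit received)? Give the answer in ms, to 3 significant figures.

Transmission delay per hop = L/R = 21656/600000000 = 0.0360933 ms; 4 hops → 0.144373 ms.
Propagation delays (d/s per hop): 0.0846667, 0.0153439, 0.05, 0.0217222 ms; sum = 0.171733 ms.
End-to-end = 0.316 ms.

0.316 ms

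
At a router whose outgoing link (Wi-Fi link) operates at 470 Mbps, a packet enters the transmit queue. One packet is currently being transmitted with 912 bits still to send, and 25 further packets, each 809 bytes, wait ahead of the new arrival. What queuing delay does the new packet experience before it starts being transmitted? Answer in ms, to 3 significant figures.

Each queued packet: L/R = 6472/470000000 = 0.0137702 ms.
25 queued → 0.344255 ms.
Plus remaining 912 bits of current packet: 0.00194043 ms.
Queuing delay = 0.346 ms.

0.346 ms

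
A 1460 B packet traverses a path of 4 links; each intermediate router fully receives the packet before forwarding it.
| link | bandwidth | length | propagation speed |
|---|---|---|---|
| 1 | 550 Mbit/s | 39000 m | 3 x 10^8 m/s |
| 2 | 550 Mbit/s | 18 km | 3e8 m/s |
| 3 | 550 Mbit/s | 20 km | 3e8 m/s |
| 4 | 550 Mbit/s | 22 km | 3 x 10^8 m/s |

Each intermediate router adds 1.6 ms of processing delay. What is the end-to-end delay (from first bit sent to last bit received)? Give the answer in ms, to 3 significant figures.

5.21 ms

L = 1460 × 8 = 11680 bits.
Transmission delay per hop = L/R = 11680/550000000 = 0.0212364 ms; 4 hops → 0.0849455 ms.
Propagation delays (d/s per hop): 0.13, 0.06, 0.0666667, 0.0733333 ms; sum = 0.33 ms.
Processing at 3 router(s): 3 × 1.6 ms = 4.8 ms.
End-to-end = 5.21 ms.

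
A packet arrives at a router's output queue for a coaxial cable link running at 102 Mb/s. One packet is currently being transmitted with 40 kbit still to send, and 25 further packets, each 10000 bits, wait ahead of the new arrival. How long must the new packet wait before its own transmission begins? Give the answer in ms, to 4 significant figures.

2.843 ms

Each queued packet: L/R = 10000/102000000 = 0.0980392 ms.
25 queued → 2.45098 ms.
Plus remaining 40000 bits of current packet: 0.392157 ms.
Queuing delay = 2.843 ms.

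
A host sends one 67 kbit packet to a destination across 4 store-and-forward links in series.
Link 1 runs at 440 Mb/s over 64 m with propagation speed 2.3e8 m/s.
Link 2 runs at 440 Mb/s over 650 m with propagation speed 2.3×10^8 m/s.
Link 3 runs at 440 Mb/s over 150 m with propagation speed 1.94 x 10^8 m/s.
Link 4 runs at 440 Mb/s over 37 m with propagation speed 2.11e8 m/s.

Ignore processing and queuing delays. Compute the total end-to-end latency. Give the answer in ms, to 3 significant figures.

L = 67000 bits.
Transmission delay per hop = L/R = 67000/440000000 = 0.152273 ms; 4 hops → 0.609091 ms.
Propagation delays (d/s per hop): 0.000278261, 0.00282609, 0.000773196, 0.000175355 ms; sum = 0.0040529 ms.
End-to-end = 0.613 ms.

0.613 ms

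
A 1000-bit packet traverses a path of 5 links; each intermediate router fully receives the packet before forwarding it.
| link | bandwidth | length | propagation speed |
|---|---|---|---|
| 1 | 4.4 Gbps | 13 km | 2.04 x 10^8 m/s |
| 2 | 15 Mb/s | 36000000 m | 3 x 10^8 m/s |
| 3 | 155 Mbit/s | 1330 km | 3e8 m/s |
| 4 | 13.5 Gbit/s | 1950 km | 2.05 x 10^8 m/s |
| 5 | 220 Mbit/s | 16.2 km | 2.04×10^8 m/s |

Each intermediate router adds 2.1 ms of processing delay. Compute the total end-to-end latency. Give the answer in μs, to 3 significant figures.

143000 μs

Transmission delays (L/R per hop): 0.227273, 66.6667, 6.45161, 0.0740741, 4.54545 μs; sum = 77.9651 μs.
Propagation delays (d/s per hop): 63.7255, 120000, 4433.33, 9512.2, 79.4118 μs; sum = 134089 μs.
Processing at 4 router(s): 4 × 2.1 ms = 8400 μs.
End-to-end = 143000 μs.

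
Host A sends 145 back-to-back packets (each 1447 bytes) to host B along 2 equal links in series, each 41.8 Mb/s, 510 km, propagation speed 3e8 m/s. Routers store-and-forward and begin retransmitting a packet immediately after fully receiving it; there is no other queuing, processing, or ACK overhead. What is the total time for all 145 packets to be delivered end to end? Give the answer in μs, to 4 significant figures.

43830 μs

Per-hop transmission t_tx = L/R = 11576/41800000 = 276.938 μs.
Per-hop propagation t_prop = 510000/300000000 = 1700 μs.
Pipeline fill: first packet needs 2·t_tx to clear all hops; remaining 144 packets each add one t_tx.
Total = (2+145-1)·t_tx + 2·t_prop = 146·276.938 + 2·1700 = 43830 μs.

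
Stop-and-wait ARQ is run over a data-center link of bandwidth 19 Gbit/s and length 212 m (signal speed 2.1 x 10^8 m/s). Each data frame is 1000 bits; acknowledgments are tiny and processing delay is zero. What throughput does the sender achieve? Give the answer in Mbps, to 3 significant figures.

483 Mbps

t_tx = L/R = 1000/19000000000 = 5.26316e-08 s.
t_prop = 212/210000000 = 1.00952e-06 s; RTT = 2.01905e-06 s.
Cycle = t_tx + RTT = 2.07168e-06 s.
Throughput = L / cycle = 1000 / 2.07168e-06 = 483 Mbps.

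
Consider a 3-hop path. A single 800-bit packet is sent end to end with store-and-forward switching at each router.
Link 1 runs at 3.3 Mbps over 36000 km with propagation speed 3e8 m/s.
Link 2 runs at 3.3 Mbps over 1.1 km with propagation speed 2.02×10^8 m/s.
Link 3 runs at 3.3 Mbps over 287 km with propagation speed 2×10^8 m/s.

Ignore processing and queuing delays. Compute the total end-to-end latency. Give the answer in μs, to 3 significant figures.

Transmission delay per hop = L/R = 800/3300000 = 242.424 μs; 3 hops → 727.273 μs.
Propagation delays (d/s per hop): 120000, 5.44554, 1435 μs; sum = 121440 μs.
End-to-end = 122000 μs.

122000 μs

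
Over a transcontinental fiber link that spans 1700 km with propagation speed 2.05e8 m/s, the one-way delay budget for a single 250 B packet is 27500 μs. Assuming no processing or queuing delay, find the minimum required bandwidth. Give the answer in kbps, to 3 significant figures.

L = 2000 bits.
Propagation delay = 1700000 / 2.05e+08 = 8292.68 μs.
Transmission budget = 27500 − 8292.68 = 19207.3 μs.
R ≥ L / t_tx = 2000 bits / 0.0192073 s = 104 kbps.

104 kbps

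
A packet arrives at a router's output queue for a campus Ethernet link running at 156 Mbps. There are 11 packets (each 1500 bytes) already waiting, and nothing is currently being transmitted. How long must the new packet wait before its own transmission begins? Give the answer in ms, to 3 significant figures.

0.846 ms

Each queued packet: L/R = 12000/156000000 = 0.0769231 ms.
11 queued → 0.846154 ms.
Queuing delay = 0.846 ms.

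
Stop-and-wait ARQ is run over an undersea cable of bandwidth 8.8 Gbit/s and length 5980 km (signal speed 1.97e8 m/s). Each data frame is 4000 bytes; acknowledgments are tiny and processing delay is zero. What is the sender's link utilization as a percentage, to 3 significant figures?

t_tx = L/R = 32000/8800000000 = 3.63636e-06 s.
t_prop = 5980000/197000000 = 0.0303553 s; RTT = 0.0607107 s.
Cycle = t_tx + RTT = 0.0607143 s.
Utilization = t_tx / cycle = 3.63636e-06/0.0607143 = 0.00599 %.

0.00599 %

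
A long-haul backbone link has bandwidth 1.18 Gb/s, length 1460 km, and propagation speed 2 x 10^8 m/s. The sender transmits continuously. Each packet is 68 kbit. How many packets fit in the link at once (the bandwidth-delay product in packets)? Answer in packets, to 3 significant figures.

127 packets

Propagation delay = 1460000 / 200000000 = 0.0073 s.
BDP = R × t_prop = 1180000000 × 0.0073 = 8614000 bits.
In packets of 68000 bits: 127 packets.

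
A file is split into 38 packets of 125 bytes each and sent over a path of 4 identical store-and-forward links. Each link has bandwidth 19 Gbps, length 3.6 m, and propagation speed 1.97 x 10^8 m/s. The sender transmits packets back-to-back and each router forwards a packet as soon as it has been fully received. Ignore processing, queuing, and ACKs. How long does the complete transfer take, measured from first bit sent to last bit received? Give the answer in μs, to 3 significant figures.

2.23 μs

Per-hop transmission t_tx = L/R = 1000/19000000000 = 0.0526316 μs.
Per-hop propagation t_prop = 3.6/197000000 = 0.0182741 μs.
Pipeline fill: first packet needs 4·t_tx to clear all hops; remaining 37 packets each add one t_tx.
Total = (4+38-1)·t_tx + 4·t_prop = 41·0.0526316 + 4·0.0182741 = 2.23 μs.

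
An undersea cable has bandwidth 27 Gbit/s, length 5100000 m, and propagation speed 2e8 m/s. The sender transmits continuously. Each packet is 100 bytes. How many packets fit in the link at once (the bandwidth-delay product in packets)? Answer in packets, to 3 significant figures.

Propagation delay = 5100000 / 200000000 = 0.0255 s.
BDP = R × t_prop = 27000000000 × 0.0255 = 688500000 bits.
In packets of 800 bits: 861000 packets.

861000 packets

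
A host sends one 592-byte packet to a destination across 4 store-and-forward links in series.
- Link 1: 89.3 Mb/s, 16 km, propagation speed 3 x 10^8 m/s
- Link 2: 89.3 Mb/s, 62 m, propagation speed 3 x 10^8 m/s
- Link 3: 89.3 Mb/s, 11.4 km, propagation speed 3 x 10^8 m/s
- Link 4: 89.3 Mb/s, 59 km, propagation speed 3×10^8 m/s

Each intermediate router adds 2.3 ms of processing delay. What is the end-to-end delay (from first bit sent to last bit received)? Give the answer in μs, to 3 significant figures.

7400 μs

L = 592 × 8 = 4736 bits.
Transmission delay per hop = L/R = 4736/89300000 = 53.0347 μs; 4 hops → 212.139 μs.
Propagation delays (d/s per hop): 53.3333, 0.206667, 38, 196.667 μs; sum = 288.207 μs.
Processing at 3 router(s): 3 × 2.3 ms = 6900 μs.
End-to-end = 7400 μs.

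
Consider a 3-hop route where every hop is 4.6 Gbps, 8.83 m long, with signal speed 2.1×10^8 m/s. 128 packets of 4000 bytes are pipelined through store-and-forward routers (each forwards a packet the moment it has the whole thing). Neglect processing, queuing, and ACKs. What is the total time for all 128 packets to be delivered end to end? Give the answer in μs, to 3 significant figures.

Per-hop transmission t_tx = L/R = 32000/4600000000 = 6.95652 μs.
Per-hop propagation t_prop = 8.83/210000000 = 0.0420476 μs.
Pipeline fill: first packet needs 3·t_tx to clear all hops; remaining 127 packets each add one t_tx.
Total = (3+128-1)·t_tx + 3·t_prop = 130·6.95652 + 3·0.0420476 = 904 μs.

904 μs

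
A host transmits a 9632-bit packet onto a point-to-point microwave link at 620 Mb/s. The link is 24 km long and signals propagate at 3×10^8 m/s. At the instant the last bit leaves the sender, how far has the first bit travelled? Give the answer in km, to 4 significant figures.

t_tx = L/R = 9632/620000000 = 1.55355e-05 s.
Distance = s × t_tx = 300000000 × 1.55355e-05 = 4.661 km.

4.661 km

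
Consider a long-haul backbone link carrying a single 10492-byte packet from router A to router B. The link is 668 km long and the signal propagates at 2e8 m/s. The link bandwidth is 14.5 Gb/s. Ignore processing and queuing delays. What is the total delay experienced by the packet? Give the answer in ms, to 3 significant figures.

3.35 ms

L = 10492 × 8 = 83936 bits.
Transmission delay = L/R = 83936 / 14500000000 = 0.00578869 ms.
Propagation delay = d/s = 668000 m / 200000000 m/s = 3.34 ms.
Total = 3.35 ms.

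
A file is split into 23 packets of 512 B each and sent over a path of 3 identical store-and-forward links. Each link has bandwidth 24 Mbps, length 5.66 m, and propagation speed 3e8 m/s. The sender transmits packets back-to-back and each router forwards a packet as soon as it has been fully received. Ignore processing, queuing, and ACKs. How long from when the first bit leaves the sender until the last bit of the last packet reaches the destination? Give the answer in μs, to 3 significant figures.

4270 μs

Per-hop transmission t_tx = L/R = 4096/24000000 = 170.667 μs.
Per-hop propagation t_prop = 5.66/300000000 = 0.0188667 μs.
Pipeline fill: first packet needs 3·t_tx to clear all hops; remaining 22 packets each add one t_tx.
Total = (3+23-1)·t_tx + 3·t_prop = 25·170.667 + 3·0.0188667 = 4270 μs.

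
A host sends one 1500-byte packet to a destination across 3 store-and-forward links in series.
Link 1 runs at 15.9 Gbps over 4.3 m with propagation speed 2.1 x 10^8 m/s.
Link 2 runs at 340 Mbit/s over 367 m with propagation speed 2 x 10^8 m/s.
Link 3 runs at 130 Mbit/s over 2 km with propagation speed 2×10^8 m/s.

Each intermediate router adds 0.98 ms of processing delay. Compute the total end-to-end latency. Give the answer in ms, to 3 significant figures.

2.10 ms

L = 1500 × 8 = 12000 bits.
Transmission delays (L/R per hop): 0.000754717, 0.0352941, 0.0923077 ms; sum = 0.128357 ms.
Propagation delays (d/s per hop): 2.04762e-05, 0.001835, 0.01 ms; sum = 0.0118555 ms.
Processing at 2 router(s): 2 × 0.98 ms = 1.96 ms.
End-to-end = 2.10 ms.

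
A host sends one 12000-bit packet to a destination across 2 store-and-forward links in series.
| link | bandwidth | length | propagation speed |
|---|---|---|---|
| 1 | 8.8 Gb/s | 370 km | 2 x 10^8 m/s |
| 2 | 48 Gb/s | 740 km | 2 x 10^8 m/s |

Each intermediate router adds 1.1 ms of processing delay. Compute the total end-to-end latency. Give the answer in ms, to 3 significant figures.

6.65 ms

Transmission delays (L/R per hop): 0.00136364, 0.00025 ms; sum = 0.00161364 ms.
Propagation delays (d/s per hop): 1.85, 3.7 ms; sum = 5.55 ms.
Processing at 1 router(s): 1 × 1.1 ms = 1.1 ms.
End-to-end = 6.65 ms.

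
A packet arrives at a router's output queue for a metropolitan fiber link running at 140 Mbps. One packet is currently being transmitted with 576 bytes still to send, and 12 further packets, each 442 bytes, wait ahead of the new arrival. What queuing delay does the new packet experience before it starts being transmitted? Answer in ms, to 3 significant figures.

0.336 ms

Each queued packet: L/R = 3536/140000000 = 0.0252571 ms.
12 queued → 0.303086 ms.
Plus remaining 4608 bits of current packet: 0.0329143 ms.
Queuing delay = 0.336 ms.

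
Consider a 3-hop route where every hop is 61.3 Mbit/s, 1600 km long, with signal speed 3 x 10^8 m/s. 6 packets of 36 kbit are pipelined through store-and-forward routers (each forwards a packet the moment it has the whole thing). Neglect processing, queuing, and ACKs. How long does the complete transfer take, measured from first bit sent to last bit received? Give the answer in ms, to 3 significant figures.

Per-hop transmission t_tx = L/R = 36000/61300000 = 0.587276 ms.
Per-hop propagation t_prop = 1600000/300000000 = 5.33333 ms.
Pipeline fill: first packet needs 3·t_tx to clear all hops; remaining 5 packets each add one t_tx.
Total = (3+6-1)·t_tx + 3·t_prop = 8·0.587276 + 3·5.33333 = 20.7 ms.

20.7 ms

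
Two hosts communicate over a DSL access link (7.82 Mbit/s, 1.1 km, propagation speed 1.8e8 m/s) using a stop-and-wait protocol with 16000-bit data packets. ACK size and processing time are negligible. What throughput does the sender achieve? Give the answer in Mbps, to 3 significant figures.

t_tx = L/R = 16000/7820000 = 0.00204604 s.
t_prop = 1100/180000000 = 6.11111e-06 s; RTT = 1.22222e-05 s.
Cycle = t_tx + RTT = 0.00205826 s.
Throughput = L / cycle = 16000 / 0.00205826 = 7.77 Mbps.

7.77 Mbps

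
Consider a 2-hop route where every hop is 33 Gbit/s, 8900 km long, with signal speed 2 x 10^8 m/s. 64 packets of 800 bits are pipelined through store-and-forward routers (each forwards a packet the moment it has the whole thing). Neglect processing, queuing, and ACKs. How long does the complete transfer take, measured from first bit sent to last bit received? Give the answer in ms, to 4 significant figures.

89.00 ms

Per-hop transmission t_tx = L/R = 800/33000000000 = 2.42424e-05 ms.
Per-hop propagation t_prop = 8900000/200000000 = 44.5 ms.
Pipeline fill: first packet needs 2·t_tx to clear all hops; remaining 63 packets each add one t_tx.
Total = (2+64-1)·t_tx + 2·t_prop = 65·2.42424e-05 + 2·44.5 = 89.00 ms.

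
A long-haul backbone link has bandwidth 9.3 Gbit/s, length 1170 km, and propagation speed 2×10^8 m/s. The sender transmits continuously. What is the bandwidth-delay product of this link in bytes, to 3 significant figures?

Propagation delay = 1170000 / 200000000 = 0.00585 s.
BDP = R × t_prop = 9300000000 × 0.00585 = 54405000 bits.
In bytes: 54405000/8 = 6800000 bytes.

6800000 bytes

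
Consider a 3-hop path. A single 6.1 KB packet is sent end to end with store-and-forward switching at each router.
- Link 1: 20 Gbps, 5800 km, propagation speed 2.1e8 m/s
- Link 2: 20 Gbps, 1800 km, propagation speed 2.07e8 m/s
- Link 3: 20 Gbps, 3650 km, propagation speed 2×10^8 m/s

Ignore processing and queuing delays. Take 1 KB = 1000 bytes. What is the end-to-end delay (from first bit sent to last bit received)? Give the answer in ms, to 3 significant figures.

L = 48800 bits.
Transmission delay per hop = L/R = 48800/20000000000 = 0.00244 ms; 3 hops → 0.00732 ms.
Propagation delays (d/s per hop): 27.619, 8.69565, 18.25 ms; sum = 54.5647 ms.
End-to-end = 54.6 ms.

54.6 ms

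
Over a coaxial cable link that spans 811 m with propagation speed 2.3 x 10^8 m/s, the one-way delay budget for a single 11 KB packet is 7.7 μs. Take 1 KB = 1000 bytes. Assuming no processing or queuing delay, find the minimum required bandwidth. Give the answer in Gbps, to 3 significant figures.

21.1 Gbps

L = 88000 bits.
Propagation delay = 811 / 2.3e+08 = 3.52609 μs.
Transmission budget = 7.7 − 3.52609 = 4.17391 μs.
R ≥ L / t_tx = 88000 bits / 4.17391e-06 s = 21.1 Gbps.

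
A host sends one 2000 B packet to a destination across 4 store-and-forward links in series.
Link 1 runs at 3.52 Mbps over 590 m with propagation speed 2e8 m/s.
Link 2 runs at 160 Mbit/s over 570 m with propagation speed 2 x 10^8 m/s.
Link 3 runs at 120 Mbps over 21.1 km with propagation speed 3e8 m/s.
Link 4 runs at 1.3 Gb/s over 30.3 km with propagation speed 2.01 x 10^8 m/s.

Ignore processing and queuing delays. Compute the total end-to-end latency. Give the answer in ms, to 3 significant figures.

5.02 ms

L = 2000 × 8 = 16000 bits.
Transmission delays (L/R per hop): 4.54545, 0.1, 0.133333, 0.0123077 ms; sum = 4.7911 ms.
Propagation delays (d/s per hop): 0.00295, 0.00285, 0.0703333, 0.150746 ms; sum = 0.22688 ms.
End-to-end = 5.02 ms.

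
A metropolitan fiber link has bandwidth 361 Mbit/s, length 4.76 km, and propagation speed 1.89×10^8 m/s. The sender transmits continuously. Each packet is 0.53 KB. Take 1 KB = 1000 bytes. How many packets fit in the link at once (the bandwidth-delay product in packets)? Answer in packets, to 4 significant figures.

Propagation delay = 4760 / 189000000 = 2.51852e-05 s.
BDP = R × t_prop = 361000000 × 2.51852e-05 = 9091.85 bits.
In packets of 4240 bits: 2.144 packets.

2.144 packets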